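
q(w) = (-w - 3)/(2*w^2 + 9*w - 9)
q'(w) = (-4*w - 9)*(-w - 3)/(2*w^2 + 9*w - 9)^2 - 1/(2*w^2 + 9*w - 9)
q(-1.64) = 0.07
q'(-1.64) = 0.06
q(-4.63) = -0.21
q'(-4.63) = 0.38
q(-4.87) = -0.35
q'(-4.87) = 0.86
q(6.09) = -0.08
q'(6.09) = 0.01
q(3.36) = -0.15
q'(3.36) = 0.05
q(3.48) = -0.14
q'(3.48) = 0.05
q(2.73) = -0.19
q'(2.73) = 0.09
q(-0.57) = 0.18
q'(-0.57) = 0.16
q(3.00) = -0.17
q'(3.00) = 0.07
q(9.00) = -0.05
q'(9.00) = 0.01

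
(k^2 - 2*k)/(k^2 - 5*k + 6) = k/(k - 3)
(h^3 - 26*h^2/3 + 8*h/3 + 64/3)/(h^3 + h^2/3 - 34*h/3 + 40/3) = (3*h^2 - 20*h - 32)/(3*h^2 + 7*h - 20)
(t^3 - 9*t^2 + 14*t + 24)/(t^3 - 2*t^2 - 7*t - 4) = (t - 6)/(t + 1)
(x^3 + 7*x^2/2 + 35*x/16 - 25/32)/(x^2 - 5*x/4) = (32*x^3 + 112*x^2 + 70*x - 25)/(8*x*(4*x - 5))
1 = 1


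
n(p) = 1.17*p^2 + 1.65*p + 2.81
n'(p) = 2.34*p + 1.65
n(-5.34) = 27.36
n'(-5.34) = -10.85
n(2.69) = 15.71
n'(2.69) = 7.94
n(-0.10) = 2.66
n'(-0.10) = 1.42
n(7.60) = 82.93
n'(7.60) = 19.43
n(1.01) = 5.67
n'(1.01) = 4.01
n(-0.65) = 2.23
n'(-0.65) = 0.13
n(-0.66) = 2.23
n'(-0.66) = 0.11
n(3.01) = 18.38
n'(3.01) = 8.69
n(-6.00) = 35.03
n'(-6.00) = -12.39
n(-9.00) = 82.73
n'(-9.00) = -19.41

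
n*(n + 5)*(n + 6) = n^3 + 11*n^2 + 30*n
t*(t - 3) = t^2 - 3*t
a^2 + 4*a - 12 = (a - 2)*(a + 6)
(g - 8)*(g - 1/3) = g^2 - 25*g/3 + 8/3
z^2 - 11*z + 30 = (z - 6)*(z - 5)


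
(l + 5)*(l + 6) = l^2 + 11*l + 30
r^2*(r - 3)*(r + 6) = r^4 + 3*r^3 - 18*r^2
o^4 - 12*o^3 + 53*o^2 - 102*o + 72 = (o - 4)*(o - 3)^2*(o - 2)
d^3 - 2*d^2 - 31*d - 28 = (d - 7)*(d + 1)*(d + 4)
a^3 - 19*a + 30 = (a - 3)*(a - 2)*(a + 5)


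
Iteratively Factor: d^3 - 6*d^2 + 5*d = (d - 1)*(d^2 - 5*d) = (d - 5)*(d - 1)*(d)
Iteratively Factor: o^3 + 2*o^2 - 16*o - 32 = (o - 4)*(o^2 + 6*o + 8) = (o - 4)*(o + 2)*(o + 4)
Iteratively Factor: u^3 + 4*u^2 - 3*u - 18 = (u + 3)*(u^2 + u - 6) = (u - 2)*(u + 3)*(u + 3)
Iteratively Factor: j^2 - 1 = (j + 1)*(j - 1)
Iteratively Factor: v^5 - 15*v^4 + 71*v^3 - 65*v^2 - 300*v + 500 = (v - 5)*(v^4 - 10*v^3 + 21*v^2 + 40*v - 100) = (v - 5)^2*(v^3 - 5*v^2 - 4*v + 20) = (v - 5)^2*(v + 2)*(v^2 - 7*v + 10) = (v - 5)^2*(v - 2)*(v + 2)*(v - 5)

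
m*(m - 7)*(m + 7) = m^3 - 49*m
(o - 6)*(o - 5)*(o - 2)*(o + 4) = o^4 - 9*o^3 + 148*o - 240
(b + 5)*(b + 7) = b^2 + 12*b + 35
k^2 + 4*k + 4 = (k + 2)^2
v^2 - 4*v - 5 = (v - 5)*(v + 1)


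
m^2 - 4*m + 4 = (m - 2)^2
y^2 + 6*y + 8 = (y + 2)*(y + 4)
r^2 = r^2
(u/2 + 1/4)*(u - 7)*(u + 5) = u^3/2 - 3*u^2/4 - 18*u - 35/4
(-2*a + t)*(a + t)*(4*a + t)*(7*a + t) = -56*a^4 - 50*a^3*t + 15*a^2*t^2 + 10*a*t^3 + t^4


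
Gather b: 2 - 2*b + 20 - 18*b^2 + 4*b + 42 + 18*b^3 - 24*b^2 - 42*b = 18*b^3 - 42*b^2 - 40*b + 64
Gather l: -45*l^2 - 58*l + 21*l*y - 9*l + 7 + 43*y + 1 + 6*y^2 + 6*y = -45*l^2 + l*(21*y - 67) + 6*y^2 + 49*y + 8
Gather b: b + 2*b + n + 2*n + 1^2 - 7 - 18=3*b + 3*n - 24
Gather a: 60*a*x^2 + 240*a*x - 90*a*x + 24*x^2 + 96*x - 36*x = a*(60*x^2 + 150*x) + 24*x^2 + 60*x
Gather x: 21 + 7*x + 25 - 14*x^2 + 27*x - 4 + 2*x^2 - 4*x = -12*x^2 + 30*x + 42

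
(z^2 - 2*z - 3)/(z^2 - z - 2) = (z - 3)/(z - 2)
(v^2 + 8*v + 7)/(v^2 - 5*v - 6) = (v + 7)/(v - 6)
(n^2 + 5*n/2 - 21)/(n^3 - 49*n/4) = 2*(n + 6)/(n*(2*n + 7))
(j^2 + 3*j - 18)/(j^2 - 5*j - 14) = (-j^2 - 3*j + 18)/(-j^2 + 5*j + 14)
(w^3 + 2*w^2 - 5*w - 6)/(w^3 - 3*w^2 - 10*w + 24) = (w + 1)/(w - 4)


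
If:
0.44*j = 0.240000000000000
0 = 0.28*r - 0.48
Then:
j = 0.55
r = 1.71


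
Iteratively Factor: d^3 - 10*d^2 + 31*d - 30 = (d - 3)*(d^2 - 7*d + 10) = (d - 3)*(d - 2)*(d - 5)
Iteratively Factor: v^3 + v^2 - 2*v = (v - 1)*(v^2 + 2*v) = v*(v - 1)*(v + 2)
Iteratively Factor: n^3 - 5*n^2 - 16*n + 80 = (n - 4)*(n^2 - n - 20) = (n - 5)*(n - 4)*(n + 4)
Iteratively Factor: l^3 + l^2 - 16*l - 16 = (l + 1)*(l^2 - 16) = (l + 1)*(l + 4)*(l - 4)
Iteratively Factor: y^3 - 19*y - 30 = (y + 3)*(y^2 - 3*y - 10) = (y - 5)*(y + 3)*(y + 2)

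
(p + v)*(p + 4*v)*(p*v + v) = p^3*v + 5*p^2*v^2 + p^2*v + 4*p*v^3 + 5*p*v^2 + 4*v^3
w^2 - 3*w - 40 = (w - 8)*(w + 5)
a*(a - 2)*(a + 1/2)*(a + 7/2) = a^4 + 2*a^3 - 25*a^2/4 - 7*a/2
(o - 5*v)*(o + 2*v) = o^2 - 3*o*v - 10*v^2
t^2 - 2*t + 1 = (t - 1)^2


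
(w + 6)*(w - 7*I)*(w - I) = w^3 + 6*w^2 - 8*I*w^2 - 7*w - 48*I*w - 42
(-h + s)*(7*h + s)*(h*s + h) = -7*h^3*s - 7*h^3 + 6*h^2*s^2 + 6*h^2*s + h*s^3 + h*s^2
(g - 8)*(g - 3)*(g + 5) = g^3 - 6*g^2 - 31*g + 120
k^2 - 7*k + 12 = (k - 4)*(k - 3)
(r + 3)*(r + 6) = r^2 + 9*r + 18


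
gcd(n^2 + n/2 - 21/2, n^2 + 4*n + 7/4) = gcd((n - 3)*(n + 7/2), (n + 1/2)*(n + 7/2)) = n + 7/2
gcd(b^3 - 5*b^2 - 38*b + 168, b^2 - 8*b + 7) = b - 7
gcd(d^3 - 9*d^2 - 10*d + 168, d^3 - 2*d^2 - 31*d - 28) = d^2 - 3*d - 28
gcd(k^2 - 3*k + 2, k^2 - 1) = k - 1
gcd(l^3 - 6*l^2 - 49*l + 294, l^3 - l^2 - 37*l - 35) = l - 7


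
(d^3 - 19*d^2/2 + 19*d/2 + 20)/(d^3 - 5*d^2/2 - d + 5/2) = (d - 8)/(d - 1)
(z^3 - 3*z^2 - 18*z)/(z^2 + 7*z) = (z^2 - 3*z - 18)/(z + 7)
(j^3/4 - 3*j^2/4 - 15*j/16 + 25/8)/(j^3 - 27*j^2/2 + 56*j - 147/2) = (4*j^3 - 12*j^2 - 15*j + 50)/(8*(2*j^3 - 27*j^2 + 112*j - 147))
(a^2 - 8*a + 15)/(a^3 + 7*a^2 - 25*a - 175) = (a - 3)/(a^2 + 12*a + 35)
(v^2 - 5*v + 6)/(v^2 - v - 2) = (v - 3)/(v + 1)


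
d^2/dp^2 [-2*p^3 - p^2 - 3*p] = -12*p - 2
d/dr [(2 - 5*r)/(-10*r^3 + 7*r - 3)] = (50*r^3 - 35*r - (5*r - 2)*(30*r^2 - 7) + 15)/(10*r^3 - 7*r + 3)^2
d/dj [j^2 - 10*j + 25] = 2*j - 10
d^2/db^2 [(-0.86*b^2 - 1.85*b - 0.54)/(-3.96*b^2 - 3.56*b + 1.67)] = (1.4210854715202e-14*b^4 + 33.774048*b^3 + 84.932496*b^2 + 119.082744*b + 47.623892)/(62.099136*b^6 + 167.479488*b^5 + 71.997552*b^4 - 96.139936*b^3 - 30.362604*b^2 + 29.785452*b - 4.657463)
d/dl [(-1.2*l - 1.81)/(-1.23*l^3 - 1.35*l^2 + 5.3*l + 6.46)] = (-2.952*l^3 - 8.2989*l^2 - 4.887*l + 1.841)/(1.5129*l^6 + 3.321*l^5 - 11.2155*l^4 - 30.2016*l^3 + 10.648*l^2 + 68.476*l + 41.7316)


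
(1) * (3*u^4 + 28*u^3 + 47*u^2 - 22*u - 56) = 3*u^4 + 28*u^3 + 47*u^2 - 22*u - 56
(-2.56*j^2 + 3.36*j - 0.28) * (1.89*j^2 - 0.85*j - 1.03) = -4.8384*j^4 + 8.5264*j^3 - 0.7484*j^2 - 3.2228*j + 0.2884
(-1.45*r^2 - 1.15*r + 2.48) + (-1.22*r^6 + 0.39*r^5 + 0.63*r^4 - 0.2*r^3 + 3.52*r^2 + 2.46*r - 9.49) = -1.22*r^6 + 0.39*r^5 + 0.63*r^4 - 0.2*r^3 + 2.07*r^2 + 1.31*r - 7.01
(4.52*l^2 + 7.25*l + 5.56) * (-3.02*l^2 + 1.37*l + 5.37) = -13.6504*l^4 - 15.7026*l^3 + 17.4137*l^2 + 46.5497*l + 29.8572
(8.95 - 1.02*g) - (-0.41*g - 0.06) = 9.01 - 0.61*g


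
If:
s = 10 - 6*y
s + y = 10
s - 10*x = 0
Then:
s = 10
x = 1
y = 0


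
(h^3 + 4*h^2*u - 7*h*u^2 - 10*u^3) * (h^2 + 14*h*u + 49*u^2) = h^5 + 18*h^4*u + 98*h^3*u^2 + 88*h^2*u^3 - 483*h*u^4 - 490*u^5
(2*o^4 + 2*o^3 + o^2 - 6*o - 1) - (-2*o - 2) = 2*o^4 + 2*o^3 + o^2 - 4*o + 1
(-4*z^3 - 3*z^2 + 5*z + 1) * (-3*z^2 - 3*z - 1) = 12*z^5 + 21*z^4 - 2*z^3 - 15*z^2 - 8*z - 1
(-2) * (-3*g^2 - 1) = 6*g^2 + 2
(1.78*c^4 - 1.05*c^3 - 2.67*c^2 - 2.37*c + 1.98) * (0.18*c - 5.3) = 0.3204*c^5 - 9.623*c^4 + 5.0844*c^3 + 13.7244*c^2 + 12.9174*c - 10.494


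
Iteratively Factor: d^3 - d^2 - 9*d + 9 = (d + 3)*(d^2 - 4*d + 3) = (d - 1)*(d + 3)*(d - 3)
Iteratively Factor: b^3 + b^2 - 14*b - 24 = (b + 2)*(b^2 - b - 12) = (b - 4)*(b + 2)*(b + 3)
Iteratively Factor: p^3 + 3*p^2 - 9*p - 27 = (p + 3)*(p^2 - 9) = (p - 3)*(p + 3)*(p + 3)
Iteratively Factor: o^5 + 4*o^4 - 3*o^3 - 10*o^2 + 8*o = (o - 1)*(o^4 + 5*o^3 + 2*o^2 - 8*o) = (o - 1)*(o + 2)*(o^3 + 3*o^2 - 4*o) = (o - 1)*(o + 2)*(o + 4)*(o^2 - o) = o*(o - 1)*(o + 2)*(o + 4)*(o - 1)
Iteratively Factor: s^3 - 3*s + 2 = (s - 1)*(s^2 + s - 2) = (s - 1)^2*(s + 2)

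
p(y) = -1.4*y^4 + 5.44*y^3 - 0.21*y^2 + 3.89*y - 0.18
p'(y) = -5.6*y^3 + 16.32*y^2 - 0.42*y + 3.89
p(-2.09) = -85.60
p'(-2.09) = 127.18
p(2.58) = 39.85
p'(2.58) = 15.27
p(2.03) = 28.58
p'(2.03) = 23.44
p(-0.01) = -0.22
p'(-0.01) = 3.90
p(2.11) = 30.45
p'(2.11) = 23.06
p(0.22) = 0.72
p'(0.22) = 4.53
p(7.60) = -2265.42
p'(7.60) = -1514.92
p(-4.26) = -902.19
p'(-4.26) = 734.78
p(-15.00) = -89340.78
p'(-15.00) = 22582.19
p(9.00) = -5201.82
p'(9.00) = -2760.37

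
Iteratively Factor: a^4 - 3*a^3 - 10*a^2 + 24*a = (a + 3)*(a^3 - 6*a^2 + 8*a) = a*(a + 3)*(a^2 - 6*a + 8) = a*(a - 4)*(a + 3)*(a - 2)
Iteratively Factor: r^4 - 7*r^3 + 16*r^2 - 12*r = (r - 3)*(r^3 - 4*r^2 + 4*r) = (r - 3)*(r - 2)*(r^2 - 2*r) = r*(r - 3)*(r - 2)*(r - 2)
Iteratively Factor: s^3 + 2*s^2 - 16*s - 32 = (s - 4)*(s^2 + 6*s + 8) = (s - 4)*(s + 4)*(s + 2)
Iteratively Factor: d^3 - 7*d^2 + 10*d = (d - 2)*(d^2 - 5*d) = d*(d - 2)*(d - 5)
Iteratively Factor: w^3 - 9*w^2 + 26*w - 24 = (w - 2)*(w^2 - 7*w + 12) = (w - 4)*(w - 2)*(w - 3)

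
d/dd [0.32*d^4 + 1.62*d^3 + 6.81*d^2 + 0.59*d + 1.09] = 1.28*d^3 + 4.86*d^2 + 13.62*d + 0.59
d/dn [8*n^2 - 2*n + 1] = 16*n - 2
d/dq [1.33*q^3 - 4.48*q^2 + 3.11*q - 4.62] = 3.99*q^2 - 8.96*q + 3.11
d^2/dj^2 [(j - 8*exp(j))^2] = -16*j*exp(j) + 256*exp(2*j) - 32*exp(j) + 2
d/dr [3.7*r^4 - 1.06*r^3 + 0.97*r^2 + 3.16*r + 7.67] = 14.8*r^3 - 3.18*r^2 + 1.94*r + 3.16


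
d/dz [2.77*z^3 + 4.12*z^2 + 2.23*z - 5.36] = 8.31*z^2 + 8.24*z + 2.23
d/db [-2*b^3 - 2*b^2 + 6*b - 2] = -6*b^2 - 4*b + 6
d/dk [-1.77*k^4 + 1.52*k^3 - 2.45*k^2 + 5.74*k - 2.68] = -7.08*k^3 + 4.56*k^2 - 4.9*k + 5.74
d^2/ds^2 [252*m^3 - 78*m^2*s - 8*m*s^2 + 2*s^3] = -16*m + 12*s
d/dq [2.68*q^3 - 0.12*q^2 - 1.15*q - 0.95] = 8.04*q^2 - 0.24*q - 1.15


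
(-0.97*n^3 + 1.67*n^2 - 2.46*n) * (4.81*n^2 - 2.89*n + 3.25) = -4.6657*n^5 + 10.836*n^4 - 19.8114*n^3 + 12.5369*n^2 - 7.995*n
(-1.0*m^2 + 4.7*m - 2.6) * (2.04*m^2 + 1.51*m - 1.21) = -2.04*m^4 + 8.078*m^3 + 3.003*m^2 - 9.613*m + 3.146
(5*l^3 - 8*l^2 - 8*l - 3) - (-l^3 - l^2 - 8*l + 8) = 6*l^3 - 7*l^2 - 11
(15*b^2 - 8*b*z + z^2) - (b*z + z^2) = 15*b^2 - 9*b*z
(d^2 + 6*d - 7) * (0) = 0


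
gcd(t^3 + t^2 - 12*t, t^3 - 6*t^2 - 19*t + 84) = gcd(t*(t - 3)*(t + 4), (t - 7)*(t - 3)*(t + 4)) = t^2 + t - 12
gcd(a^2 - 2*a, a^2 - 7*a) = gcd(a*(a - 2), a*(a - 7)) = a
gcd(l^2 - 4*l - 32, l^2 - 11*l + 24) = l - 8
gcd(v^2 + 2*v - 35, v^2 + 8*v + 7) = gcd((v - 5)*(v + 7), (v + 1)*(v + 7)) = v + 7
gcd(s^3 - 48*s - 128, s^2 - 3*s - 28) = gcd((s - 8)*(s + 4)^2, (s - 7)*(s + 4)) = s + 4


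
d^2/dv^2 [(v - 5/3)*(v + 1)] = 2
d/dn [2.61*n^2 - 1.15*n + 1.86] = 5.22*n - 1.15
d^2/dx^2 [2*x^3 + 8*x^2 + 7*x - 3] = 12*x + 16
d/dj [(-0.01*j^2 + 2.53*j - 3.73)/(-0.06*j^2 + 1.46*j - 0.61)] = (0.1372*j^2 - 0.4354*j + 3.9025)/(0.0036*j^4 - 0.1752*j^3 + 2.2048*j^2 - 1.7812*j + 0.3721)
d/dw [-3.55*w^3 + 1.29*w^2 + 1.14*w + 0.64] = -10.65*w^2 + 2.58*w + 1.14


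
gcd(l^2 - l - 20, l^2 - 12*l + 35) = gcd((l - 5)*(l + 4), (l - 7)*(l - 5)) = l - 5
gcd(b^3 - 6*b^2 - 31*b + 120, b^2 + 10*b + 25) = b + 5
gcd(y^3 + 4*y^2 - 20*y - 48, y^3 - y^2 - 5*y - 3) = 1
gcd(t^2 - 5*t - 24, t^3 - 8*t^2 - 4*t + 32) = t - 8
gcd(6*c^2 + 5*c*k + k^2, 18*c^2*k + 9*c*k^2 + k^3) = 3*c + k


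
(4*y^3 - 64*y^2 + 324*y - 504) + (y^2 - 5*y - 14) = 4*y^3 - 63*y^2 + 319*y - 518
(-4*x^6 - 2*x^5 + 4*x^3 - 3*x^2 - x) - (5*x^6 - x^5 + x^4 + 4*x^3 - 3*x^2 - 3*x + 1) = -9*x^6 - x^5 - x^4 + 2*x - 1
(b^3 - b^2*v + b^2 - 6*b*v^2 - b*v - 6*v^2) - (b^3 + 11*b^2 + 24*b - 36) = -b^2*v - 10*b^2 - 6*b*v^2 - b*v - 24*b - 6*v^2 + 36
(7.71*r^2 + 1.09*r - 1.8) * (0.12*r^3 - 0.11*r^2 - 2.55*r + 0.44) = 0.9252*r^5 - 0.7173*r^4 - 19.9964*r^3 + 0.8109*r^2 + 5.0696*r - 0.792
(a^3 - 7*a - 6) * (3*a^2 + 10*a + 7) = 3*a^5 + 10*a^4 - 14*a^3 - 88*a^2 - 109*a - 42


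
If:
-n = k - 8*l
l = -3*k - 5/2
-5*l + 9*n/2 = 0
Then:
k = -31/39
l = -3/26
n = -5/39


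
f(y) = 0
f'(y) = 0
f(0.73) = 0.00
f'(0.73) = 0.00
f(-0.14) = 0.00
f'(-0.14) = 0.00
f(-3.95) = 0.00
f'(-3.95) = 0.00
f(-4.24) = 0.00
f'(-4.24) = 0.00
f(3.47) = 0.00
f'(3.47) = 0.00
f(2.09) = 0.00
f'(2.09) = 0.00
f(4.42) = 0.00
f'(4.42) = 0.00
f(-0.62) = 0.00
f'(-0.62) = 0.00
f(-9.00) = 0.00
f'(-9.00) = 0.00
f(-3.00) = 0.00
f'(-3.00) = 0.00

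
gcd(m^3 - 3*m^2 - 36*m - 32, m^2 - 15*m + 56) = m - 8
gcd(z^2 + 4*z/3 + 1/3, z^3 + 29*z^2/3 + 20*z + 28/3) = 1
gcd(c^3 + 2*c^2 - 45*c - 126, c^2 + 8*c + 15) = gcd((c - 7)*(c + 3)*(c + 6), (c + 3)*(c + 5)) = c + 3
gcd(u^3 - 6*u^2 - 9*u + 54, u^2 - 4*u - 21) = u + 3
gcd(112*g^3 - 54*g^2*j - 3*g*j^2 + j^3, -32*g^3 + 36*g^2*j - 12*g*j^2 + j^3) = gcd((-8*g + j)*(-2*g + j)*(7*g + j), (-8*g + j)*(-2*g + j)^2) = 16*g^2 - 10*g*j + j^2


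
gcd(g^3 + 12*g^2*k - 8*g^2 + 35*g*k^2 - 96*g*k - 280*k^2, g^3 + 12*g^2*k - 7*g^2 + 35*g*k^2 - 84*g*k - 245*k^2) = g^2 + 12*g*k + 35*k^2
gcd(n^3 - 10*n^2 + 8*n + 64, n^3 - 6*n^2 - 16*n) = n^2 - 6*n - 16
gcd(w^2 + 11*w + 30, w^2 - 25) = w + 5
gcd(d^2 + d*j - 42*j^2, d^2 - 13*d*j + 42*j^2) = d - 6*j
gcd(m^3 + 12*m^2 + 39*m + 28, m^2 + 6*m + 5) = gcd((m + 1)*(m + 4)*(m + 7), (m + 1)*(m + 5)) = m + 1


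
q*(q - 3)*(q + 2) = q^3 - q^2 - 6*q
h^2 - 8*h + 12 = (h - 6)*(h - 2)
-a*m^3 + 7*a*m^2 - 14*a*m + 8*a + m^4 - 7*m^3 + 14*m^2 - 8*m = (-a + m)*(m - 4)*(m - 2)*(m - 1)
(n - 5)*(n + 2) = n^2 - 3*n - 10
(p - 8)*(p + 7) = p^2 - p - 56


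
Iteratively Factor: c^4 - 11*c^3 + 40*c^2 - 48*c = (c - 4)*(c^3 - 7*c^2 + 12*c) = (c - 4)*(c - 3)*(c^2 - 4*c) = (c - 4)^2*(c - 3)*(c)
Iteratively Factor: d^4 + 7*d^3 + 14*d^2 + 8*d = (d + 2)*(d^3 + 5*d^2 + 4*d) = (d + 1)*(d + 2)*(d^2 + 4*d) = (d + 1)*(d + 2)*(d + 4)*(d)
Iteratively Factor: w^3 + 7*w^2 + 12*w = (w + 3)*(w^2 + 4*w) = w*(w + 3)*(w + 4)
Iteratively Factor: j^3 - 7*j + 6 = (j - 2)*(j^2 + 2*j - 3) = (j - 2)*(j - 1)*(j + 3)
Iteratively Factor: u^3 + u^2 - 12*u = (u + 4)*(u^2 - 3*u) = u*(u + 4)*(u - 3)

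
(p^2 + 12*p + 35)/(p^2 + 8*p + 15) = (p + 7)/(p + 3)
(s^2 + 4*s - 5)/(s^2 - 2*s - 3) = (-s^2 - 4*s + 5)/(-s^2 + 2*s + 3)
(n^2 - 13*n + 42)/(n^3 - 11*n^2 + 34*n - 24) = (n - 7)/(n^2 - 5*n + 4)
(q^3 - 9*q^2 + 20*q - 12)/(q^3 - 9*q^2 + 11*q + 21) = (q^3 - 9*q^2 + 20*q - 12)/(q^3 - 9*q^2 + 11*q + 21)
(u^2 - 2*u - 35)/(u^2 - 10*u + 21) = (u + 5)/(u - 3)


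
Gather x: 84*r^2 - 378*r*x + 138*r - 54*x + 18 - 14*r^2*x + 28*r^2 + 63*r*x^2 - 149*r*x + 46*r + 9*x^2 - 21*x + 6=112*r^2 + 184*r + x^2*(63*r + 9) + x*(-14*r^2 - 527*r - 75) + 24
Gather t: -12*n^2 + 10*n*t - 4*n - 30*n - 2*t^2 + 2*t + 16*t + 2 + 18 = -12*n^2 - 34*n - 2*t^2 + t*(10*n + 18) + 20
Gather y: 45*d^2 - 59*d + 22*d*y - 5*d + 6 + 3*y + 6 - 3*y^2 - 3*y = 45*d^2 + 22*d*y - 64*d - 3*y^2 + 12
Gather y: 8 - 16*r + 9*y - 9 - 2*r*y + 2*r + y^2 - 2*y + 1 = -14*r + y^2 + y*(7 - 2*r)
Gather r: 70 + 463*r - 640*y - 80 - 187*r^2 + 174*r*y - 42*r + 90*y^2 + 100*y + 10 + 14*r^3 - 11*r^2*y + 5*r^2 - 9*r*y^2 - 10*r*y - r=14*r^3 + r^2*(-11*y - 182) + r*(-9*y^2 + 164*y + 420) + 90*y^2 - 540*y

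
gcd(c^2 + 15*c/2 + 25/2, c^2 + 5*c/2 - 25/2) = c + 5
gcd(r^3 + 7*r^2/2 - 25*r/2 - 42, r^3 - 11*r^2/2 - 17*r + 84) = r^2 + r/2 - 14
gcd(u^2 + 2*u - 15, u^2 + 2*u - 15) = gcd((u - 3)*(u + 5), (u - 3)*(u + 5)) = u^2 + 2*u - 15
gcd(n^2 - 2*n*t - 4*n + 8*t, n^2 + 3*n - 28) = n - 4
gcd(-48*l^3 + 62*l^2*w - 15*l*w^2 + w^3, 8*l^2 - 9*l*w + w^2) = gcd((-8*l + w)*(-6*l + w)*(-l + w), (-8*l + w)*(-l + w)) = 8*l^2 - 9*l*w + w^2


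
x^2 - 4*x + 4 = (x - 2)^2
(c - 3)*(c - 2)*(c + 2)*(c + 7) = c^4 + 4*c^3 - 25*c^2 - 16*c + 84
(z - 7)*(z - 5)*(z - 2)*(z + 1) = z^4 - 13*z^3 + 45*z^2 - 11*z - 70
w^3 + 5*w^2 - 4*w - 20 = (w - 2)*(w + 2)*(w + 5)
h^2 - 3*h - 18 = (h - 6)*(h + 3)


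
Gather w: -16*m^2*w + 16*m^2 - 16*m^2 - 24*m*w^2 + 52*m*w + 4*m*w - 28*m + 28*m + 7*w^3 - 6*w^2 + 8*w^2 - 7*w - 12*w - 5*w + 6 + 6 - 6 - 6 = 7*w^3 + w^2*(2 - 24*m) + w*(-16*m^2 + 56*m - 24)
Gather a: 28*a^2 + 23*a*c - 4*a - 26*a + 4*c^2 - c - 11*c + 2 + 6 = 28*a^2 + a*(23*c - 30) + 4*c^2 - 12*c + 8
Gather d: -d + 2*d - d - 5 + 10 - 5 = 0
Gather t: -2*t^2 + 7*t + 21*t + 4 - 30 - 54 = -2*t^2 + 28*t - 80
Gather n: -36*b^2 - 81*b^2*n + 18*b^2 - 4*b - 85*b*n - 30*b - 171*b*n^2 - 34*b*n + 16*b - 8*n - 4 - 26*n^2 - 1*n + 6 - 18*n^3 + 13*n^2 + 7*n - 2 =-18*b^2 - 18*b - 18*n^3 + n^2*(-171*b - 13) + n*(-81*b^2 - 119*b - 2)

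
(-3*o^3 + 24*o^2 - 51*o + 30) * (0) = 0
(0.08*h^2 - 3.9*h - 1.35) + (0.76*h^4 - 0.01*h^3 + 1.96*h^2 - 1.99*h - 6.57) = 0.76*h^4 - 0.01*h^3 + 2.04*h^2 - 5.89*h - 7.92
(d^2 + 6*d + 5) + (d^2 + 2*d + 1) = 2*d^2 + 8*d + 6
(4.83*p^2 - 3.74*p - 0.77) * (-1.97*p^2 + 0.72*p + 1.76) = -9.5151*p^4 + 10.8454*p^3 + 7.3249*p^2 - 7.1368*p - 1.3552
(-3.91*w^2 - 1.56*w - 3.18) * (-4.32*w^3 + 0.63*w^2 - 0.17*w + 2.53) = 16.8912*w^5 + 4.2759*w^4 + 13.4195*w^3 - 11.6305*w^2 - 3.4062*w - 8.0454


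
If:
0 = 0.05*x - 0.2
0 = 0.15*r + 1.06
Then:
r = -7.07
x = 4.00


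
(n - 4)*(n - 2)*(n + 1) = n^3 - 5*n^2 + 2*n + 8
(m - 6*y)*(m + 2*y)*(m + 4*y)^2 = m^4 + 4*m^3*y - 28*m^2*y^2 - 160*m*y^3 - 192*y^4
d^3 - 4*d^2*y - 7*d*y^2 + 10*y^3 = (d - 5*y)*(d - y)*(d + 2*y)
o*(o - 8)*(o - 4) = o^3 - 12*o^2 + 32*o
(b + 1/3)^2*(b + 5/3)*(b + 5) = b^4 + 22*b^3/3 + 116*b^2/9 + 170*b/27 + 25/27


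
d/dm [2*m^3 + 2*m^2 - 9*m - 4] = 6*m^2 + 4*m - 9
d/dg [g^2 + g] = 2*g + 1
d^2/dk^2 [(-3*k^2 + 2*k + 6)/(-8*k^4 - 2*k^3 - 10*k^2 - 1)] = 2*(576*k^8 - 624*k^7 - 4324*k^6 - 1944*k^5 - 4872*k^4 - 1042*k^3 - 1578*k^2 + 96*k + 63)/(512*k^12 + 384*k^11 + 2016*k^10 + 968*k^9 + 2712*k^8 + 696*k^7 + 1492*k^6 + 120*k^5 + 324*k^4 + 6*k^3 + 30*k^2 + 1)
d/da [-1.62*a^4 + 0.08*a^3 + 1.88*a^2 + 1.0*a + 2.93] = -6.48*a^3 + 0.24*a^2 + 3.76*a + 1.0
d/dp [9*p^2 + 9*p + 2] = 18*p + 9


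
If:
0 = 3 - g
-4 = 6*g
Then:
No Solution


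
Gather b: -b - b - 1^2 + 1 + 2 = 2 - 2*b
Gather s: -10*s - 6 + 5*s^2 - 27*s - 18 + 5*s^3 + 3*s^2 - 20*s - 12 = 5*s^3 + 8*s^2 - 57*s - 36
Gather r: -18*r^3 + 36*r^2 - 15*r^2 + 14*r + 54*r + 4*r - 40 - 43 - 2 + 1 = -18*r^3 + 21*r^2 + 72*r - 84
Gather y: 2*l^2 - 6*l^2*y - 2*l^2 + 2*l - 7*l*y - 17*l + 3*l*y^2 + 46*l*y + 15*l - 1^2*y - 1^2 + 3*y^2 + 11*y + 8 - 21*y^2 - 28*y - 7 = y^2*(3*l - 18) + y*(-6*l^2 + 39*l - 18)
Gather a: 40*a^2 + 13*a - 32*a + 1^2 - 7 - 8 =40*a^2 - 19*a - 14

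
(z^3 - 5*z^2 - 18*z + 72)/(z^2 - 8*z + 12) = (z^2 + z - 12)/(z - 2)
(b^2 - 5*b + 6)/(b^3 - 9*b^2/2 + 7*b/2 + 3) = 2/(2*b + 1)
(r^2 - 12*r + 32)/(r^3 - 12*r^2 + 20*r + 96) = (r - 4)/(r^2 - 4*r - 12)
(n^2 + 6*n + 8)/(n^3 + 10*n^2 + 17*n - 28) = (n + 2)/(n^2 + 6*n - 7)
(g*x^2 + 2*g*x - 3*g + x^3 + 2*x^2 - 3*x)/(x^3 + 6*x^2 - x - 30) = (g*x - g + x^2 - x)/(x^2 + 3*x - 10)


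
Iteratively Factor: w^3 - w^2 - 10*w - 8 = (w - 4)*(w^2 + 3*w + 2) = (w - 4)*(w + 1)*(w + 2)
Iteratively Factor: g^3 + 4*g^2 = (g + 4)*(g^2) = g*(g + 4)*(g)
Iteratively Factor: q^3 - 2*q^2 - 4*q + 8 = (q - 2)*(q^2 - 4) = (q - 2)^2*(q + 2)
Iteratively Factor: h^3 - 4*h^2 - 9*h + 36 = (h - 3)*(h^2 - h - 12) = (h - 3)*(h + 3)*(h - 4)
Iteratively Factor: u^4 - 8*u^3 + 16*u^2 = (u)*(u^3 - 8*u^2 + 16*u) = u^2*(u^2 - 8*u + 16) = u^2*(u - 4)*(u - 4)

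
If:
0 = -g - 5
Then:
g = -5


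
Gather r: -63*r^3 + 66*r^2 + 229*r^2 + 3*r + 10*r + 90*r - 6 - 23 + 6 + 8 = -63*r^3 + 295*r^2 + 103*r - 15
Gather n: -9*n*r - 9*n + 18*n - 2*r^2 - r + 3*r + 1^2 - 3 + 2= n*(9 - 9*r) - 2*r^2 + 2*r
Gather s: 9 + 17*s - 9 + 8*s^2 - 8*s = 8*s^2 + 9*s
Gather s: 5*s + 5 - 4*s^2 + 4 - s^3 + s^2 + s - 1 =-s^3 - 3*s^2 + 6*s + 8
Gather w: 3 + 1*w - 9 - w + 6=0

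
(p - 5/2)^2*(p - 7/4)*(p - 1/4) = p^4 - 7*p^3 + 267*p^2/16 - 235*p/16 + 175/64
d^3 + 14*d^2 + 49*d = d*(d + 7)^2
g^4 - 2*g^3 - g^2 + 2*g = g*(g - 2)*(g - 1)*(g + 1)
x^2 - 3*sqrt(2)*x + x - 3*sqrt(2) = (x + 1)*(x - 3*sqrt(2))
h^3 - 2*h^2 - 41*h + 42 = (h - 7)*(h - 1)*(h + 6)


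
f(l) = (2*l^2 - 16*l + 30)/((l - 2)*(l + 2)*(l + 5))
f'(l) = (4*l - 16)/((l - 2)*(l + 2)*(l + 5)) - (2*l^2 - 16*l + 30)/((l - 2)*(l + 2)*(l + 5)^2) - (2*l^2 - 16*l + 30)/((l - 2)*(l + 2)^2*(l + 5)) - (2*l^2 - 16*l + 30)/((l - 2)^2*(l + 2)*(l + 5))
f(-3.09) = 9.30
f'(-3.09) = 2.81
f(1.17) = -0.86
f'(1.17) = 0.07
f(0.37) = -1.17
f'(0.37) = 0.69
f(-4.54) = 18.83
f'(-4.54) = -35.11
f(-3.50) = 8.93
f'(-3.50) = -0.80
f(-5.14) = -52.59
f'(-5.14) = -388.14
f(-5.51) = -13.31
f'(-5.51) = -28.82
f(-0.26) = -1.84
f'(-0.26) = 1.55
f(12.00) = 0.05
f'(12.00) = 0.00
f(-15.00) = -0.33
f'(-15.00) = -0.04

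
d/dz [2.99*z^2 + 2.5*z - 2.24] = 5.98*z + 2.5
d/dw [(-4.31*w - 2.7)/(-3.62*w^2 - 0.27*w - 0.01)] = (15.6022*w^2 + 1.1637*w - (4.31*w + 2.7)*(7.24*w + 0.27) + 0.0431)/(3.62*w^2 + 0.27*w + 0.01)^2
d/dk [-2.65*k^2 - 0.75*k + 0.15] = -5.3*k - 0.75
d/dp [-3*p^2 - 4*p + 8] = -6*p - 4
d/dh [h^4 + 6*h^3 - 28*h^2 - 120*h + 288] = 4*h^3 + 18*h^2 - 56*h - 120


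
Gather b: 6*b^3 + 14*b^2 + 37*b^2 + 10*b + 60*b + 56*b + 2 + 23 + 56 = 6*b^3 + 51*b^2 + 126*b + 81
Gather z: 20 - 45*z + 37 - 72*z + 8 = 65 - 117*z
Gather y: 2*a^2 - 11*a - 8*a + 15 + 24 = 2*a^2 - 19*a + 39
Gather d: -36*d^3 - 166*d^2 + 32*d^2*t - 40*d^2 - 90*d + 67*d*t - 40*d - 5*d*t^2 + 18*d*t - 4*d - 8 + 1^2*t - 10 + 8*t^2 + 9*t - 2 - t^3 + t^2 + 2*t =-36*d^3 + d^2*(32*t - 206) + d*(-5*t^2 + 85*t - 134) - t^3 + 9*t^2 + 12*t - 20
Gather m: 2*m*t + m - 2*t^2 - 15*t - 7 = m*(2*t + 1) - 2*t^2 - 15*t - 7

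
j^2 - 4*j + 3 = (j - 3)*(j - 1)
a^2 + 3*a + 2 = (a + 1)*(a + 2)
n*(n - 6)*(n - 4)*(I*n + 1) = I*n^4 + n^3 - 10*I*n^3 - 10*n^2 + 24*I*n^2 + 24*n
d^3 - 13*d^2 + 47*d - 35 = (d - 7)*(d - 5)*(d - 1)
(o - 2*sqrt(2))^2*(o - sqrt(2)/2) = o^3 - 9*sqrt(2)*o^2/2 + 12*o - 4*sqrt(2)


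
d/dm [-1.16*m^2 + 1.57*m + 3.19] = 1.57 - 2.32*m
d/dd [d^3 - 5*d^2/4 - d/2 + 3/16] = 3*d^2 - 5*d/2 - 1/2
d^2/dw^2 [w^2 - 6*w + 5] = 2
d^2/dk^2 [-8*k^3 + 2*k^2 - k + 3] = 4 - 48*k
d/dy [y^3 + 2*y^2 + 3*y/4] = 3*y^2 + 4*y + 3/4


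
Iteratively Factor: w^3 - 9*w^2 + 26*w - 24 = (w - 3)*(w^2 - 6*w + 8) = (w - 4)*(w - 3)*(w - 2)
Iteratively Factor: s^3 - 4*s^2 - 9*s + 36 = (s - 3)*(s^2 - s - 12) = (s - 3)*(s + 3)*(s - 4)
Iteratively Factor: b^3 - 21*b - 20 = (b + 4)*(b^2 - 4*b - 5) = (b + 1)*(b + 4)*(b - 5)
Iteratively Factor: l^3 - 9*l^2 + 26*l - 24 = (l - 4)*(l^2 - 5*l + 6) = (l - 4)*(l - 2)*(l - 3)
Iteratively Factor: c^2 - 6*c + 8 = (c - 4)*(c - 2)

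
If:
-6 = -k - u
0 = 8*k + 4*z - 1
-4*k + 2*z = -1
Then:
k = 3/16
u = 93/16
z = -1/8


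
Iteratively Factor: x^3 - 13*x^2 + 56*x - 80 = (x - 5)*(x^2 - 8*x + 16) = (x - 5)*(x - 4)*(x - 4)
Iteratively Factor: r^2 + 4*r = (r)*(r + 4)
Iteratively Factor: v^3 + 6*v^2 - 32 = (v - 2)*(v^2 + 8*v + 16) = (v - 2)*(v + 4)*(v + 4)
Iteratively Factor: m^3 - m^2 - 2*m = (m - 2)*(m^2 + m) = (m - 2)*(m + 1)*(m)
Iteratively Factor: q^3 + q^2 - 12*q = (q + 4)*(q^2 - 3*q) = q*(q + 4)*(q - 3)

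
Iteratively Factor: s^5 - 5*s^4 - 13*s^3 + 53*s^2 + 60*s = (s)*(s^4 - 5*s^3 - 13*s^2 + 53*s + 60) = s*(s - 4)*(s^3 - s^2 - 17*s - 15) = s*(s - 5)*(s - 4)*(s^2 + 4*s + 3) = s*(s - 5)*(s - 4)*(s + 1)*(s + 3)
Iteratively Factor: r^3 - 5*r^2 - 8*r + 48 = (r + 3)*(r^2 - 8*r + 16) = (r - 4)*(r + 3)*(r - 4)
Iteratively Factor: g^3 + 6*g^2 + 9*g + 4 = (g + 1)*(g^2 + 5*g + 4) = (g + 1)*(g + 4)*(g + 1)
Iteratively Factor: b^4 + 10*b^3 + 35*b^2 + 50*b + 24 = (b + 2)*(b^3 + 8*b^2 + 19*b + 12) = (b + 2)*(b + 3)*(b^2 + 5*b + 4) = (b + 1)*(b + 2)*(b + 3)*(b + 4)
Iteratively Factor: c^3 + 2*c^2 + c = (c + 1)*(c^2 + c) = c*(c + 1)*(c + 1)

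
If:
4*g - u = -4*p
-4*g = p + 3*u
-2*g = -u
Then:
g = 0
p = 0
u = 0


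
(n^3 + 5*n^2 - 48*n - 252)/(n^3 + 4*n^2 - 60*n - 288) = (n - 7)/(n - 8)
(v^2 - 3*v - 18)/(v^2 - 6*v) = (v + 3)/v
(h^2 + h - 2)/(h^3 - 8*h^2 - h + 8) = (h + 2)/(h^2 - 7*h - 8)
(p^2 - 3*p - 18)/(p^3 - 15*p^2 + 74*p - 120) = (p + 3)/(p^2 - 9*p + 20)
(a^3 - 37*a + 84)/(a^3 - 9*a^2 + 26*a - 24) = (a + 7)/(a - 2)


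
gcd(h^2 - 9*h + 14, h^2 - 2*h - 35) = h - 7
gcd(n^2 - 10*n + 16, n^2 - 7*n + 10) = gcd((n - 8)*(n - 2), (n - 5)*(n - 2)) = n - 2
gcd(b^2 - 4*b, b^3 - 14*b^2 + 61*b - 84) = b - 4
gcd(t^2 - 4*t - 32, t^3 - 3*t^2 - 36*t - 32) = t^2 - 4*t - 32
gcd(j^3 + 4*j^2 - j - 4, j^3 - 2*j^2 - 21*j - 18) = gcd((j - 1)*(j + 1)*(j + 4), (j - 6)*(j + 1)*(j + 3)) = j + 1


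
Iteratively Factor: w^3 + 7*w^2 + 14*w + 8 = (w + 2)*(w^2 + 5*w + 4) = (w + 2)*(w + 4)*(w + 1)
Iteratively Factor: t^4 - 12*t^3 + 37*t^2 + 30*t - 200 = (t - 5)*(t^3 - 7*t^2 + 2*t + 40) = (t - 5)*(t - 4)*(t^2 - 3*t - 10) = (t - 5)*(t - 4)*(t + 2)*(t - 5)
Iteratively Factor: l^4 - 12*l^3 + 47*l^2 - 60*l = (l - 5)*(l^3 - 7*l^2 + 12*l) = l*(l - 5)*(l^2 - 7*l + 12) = l*(l - 5)*(l - 3)*(l - 4)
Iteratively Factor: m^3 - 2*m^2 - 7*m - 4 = (m + 1)*(m^2 - 3*m - 4) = (m - 4)*(m + 1)*(m + 1)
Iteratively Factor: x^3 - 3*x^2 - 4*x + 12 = (x - 3)*(x^2 - 4) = (x - 3)*(x + 2)*(x - 2)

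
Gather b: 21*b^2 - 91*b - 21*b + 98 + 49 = 21*b^2 - 112*b + 147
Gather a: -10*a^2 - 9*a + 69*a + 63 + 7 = -10*a^2 + 60*a + 70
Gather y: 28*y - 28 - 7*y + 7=21*y - 21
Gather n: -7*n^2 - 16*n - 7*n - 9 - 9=-7*n^2 - 23*n - 18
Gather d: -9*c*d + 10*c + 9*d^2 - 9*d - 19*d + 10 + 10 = 10*c + 9*d^2 + d*(-9*c - 28) + 20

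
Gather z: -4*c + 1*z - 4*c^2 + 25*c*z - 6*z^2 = -4*c^2 - 4*c - 6*z^2 + z*(25*c + 1)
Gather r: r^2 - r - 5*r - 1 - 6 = r^2 - 6*r - 7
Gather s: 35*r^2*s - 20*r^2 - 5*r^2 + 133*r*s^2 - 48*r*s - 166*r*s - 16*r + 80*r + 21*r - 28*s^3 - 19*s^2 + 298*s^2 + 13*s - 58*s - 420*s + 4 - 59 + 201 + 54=-25*r^2 + 85*r - 28*s^3 + s^2*(133*r + 279) + s*(35*r^2 - 214*r - 465) + 200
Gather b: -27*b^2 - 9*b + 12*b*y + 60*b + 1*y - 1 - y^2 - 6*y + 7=-27*b^2 + b*(12*y + 51) - y^2 - 5*y + 6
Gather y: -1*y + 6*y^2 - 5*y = 6*y^2 - 6*y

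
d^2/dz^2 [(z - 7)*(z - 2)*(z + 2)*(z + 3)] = 12*z^2 - 24*z - 50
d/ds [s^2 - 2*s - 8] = 2*s - 2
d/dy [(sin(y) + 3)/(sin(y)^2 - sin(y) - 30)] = (-6*sin(y) + cos(y)^2 - 28)*cos(y)/(sin(y) + cos(y)^2 + 29)^2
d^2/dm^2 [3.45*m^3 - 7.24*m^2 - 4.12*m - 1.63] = 20.7*m - 14.48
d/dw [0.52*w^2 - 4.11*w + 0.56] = 1.04*w - 4.11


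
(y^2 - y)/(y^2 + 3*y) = (y - 1)/(y + 3)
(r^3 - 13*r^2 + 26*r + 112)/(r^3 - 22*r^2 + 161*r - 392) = (r + 2)/(r - 7)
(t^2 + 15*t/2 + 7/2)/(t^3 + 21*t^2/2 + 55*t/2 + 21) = (2*t + 1)/(2*t^2 + 7*t + 6)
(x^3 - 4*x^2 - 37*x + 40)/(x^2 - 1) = (x^2 - 3*x - 40)/(x + 1)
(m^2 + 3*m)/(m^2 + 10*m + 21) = m/(m + 7)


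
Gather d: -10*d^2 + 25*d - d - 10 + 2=-10*d^2 + 24*d - 8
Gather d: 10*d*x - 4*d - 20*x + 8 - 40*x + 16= d*(10*x - 4) - 60*x + 24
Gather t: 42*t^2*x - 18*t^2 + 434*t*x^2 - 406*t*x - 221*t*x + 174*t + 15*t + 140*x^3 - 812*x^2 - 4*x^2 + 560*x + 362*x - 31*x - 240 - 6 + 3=t^2*(42*x - 18) + t*(434*x^2 - 627*x + 189) + 140*x^3 - 816*x^2 + 891*x - 243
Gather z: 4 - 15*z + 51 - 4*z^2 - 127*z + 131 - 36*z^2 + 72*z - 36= -40*z^2 - 70*z + 150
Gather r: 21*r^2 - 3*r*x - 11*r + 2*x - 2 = 21*r^2 + r*(-3*x - 11) + 2*x - 2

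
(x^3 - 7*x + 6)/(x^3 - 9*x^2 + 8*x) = (x^2 + x - 6)/(x*(x - 8))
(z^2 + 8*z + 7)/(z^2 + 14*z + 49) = (z + 1)/(z + 7)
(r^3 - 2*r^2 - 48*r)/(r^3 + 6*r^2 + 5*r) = (r^2 - 2*r - 48)/(r^2 + 6*r + 5)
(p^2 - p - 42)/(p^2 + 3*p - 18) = (p - 7)/(p - 3)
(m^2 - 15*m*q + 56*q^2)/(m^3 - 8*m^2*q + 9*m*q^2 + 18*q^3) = (m^2 - 15*m*q + 56*q^2)/(m^3 - 8*m^2*q + 9*m*q^2 + 18*q^3)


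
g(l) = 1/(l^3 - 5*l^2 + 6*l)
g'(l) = (-3*l^2 + 10*l - 6)/(l^3 - 5*l^2 + 6*l)^2 = (-3*l^2 + 10*l - 6)/(l^2*(l^2 - 5*l + 6)^2)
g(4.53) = 0.06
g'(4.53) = -0.07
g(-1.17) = -0.06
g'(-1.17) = -0.09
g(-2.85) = -0.01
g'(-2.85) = -0.01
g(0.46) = 0.56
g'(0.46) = -0.63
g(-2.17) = -0.02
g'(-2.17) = -0.02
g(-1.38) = -0.05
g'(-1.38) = -0.06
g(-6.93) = -0.00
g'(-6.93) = -0.00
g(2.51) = -1.59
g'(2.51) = 0.51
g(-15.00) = 0.00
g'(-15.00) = 0.00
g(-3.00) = -0.01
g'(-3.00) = -0.00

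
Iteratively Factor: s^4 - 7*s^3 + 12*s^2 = (s)*(s^3 - 7*s^2 + 12*s) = s*(s - 3)*(s^2 - 4*s) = s^2*(s - 3)*(s - 4)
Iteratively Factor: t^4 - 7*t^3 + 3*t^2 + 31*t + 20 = (t - 5)*(t^3 - 2*t^2 - 7*t - 4) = (t - 5)*(t - 4)*(t^2 + 2*t + 1) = (t - 5)*(t - 4)*(t + 1)*(t + 1)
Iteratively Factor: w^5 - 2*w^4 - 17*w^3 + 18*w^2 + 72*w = (w + 2)*(w^4 - 4*w^3 - 9*w^2 + 36*w) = (w - 3)*(w + 2)*(w^3 - w^2 - 12*w) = (w - 4)*(w - 3)*(w + 2)*(w^2 + 3*w) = w*(w - 4)*(w - 3)*(w + 2)*(w + 3)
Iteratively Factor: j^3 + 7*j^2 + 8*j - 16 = (j + 4)*(j^2 + 3*j - 4) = (j + 4)^2*(j - 1)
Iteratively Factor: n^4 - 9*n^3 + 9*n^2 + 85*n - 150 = (n - 5)*(n^3 - 4*n^2 - 11*n + 30) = (n - 5)^2*(n^2 + n - 6) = (n - 5)^2*(n + 3)*(n - 2)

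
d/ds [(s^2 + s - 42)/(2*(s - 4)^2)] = (80 - 9*s)/(2*(s^3 - 12*s^2 + 48*s - 64))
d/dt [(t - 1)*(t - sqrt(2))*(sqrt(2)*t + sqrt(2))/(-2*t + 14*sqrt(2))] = (-sqrt(2)*t^3 + 22*t^2 - 14*sqrt(2)*t - 6)/(t^2 - 14*sqrt(2)*t + 98)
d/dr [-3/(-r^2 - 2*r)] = 6*(-r - 1)/(r^2*(r + 2)^2)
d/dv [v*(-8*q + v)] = -8*q + 2*v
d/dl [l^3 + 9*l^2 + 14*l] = 3*l^2 + 18*l + 14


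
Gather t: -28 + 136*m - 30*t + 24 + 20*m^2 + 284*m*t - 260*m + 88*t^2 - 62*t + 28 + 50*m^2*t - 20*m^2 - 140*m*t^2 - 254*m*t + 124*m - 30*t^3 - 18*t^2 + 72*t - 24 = -30*t^3 + t^2*(70 - 140*m) + t*(50*m^2 + 30*m - 20)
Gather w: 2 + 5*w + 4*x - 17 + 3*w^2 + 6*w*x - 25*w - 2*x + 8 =3*w^2 + w*(6*x - 20) + 2*x - 7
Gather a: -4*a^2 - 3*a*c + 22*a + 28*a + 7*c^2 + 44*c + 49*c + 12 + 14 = -4*a^2 + a*(50 - 3*c) + 7*c^2 + 93*c + 26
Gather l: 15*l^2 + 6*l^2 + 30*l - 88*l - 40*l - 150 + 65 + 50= 21*l^2 - 98*l - 35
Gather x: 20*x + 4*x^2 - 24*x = 4*x^2 - 4*x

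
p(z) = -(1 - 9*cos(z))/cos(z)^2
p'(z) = -2*(1 - 9*cos(z))*sin(z)/cos(z)^3 - 9*sin(z)/cos(z)^2 = (9*cos(z) - 2)*sin(z)/cos(z)^3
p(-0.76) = 10.51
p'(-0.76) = -8.18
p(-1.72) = -105.80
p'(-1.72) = -1004.88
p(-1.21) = 17.47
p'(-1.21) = -25.03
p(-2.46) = -13.25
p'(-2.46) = -12.09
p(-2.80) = -10.68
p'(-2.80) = -4.20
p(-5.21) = 14.47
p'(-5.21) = 18.55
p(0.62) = 9.55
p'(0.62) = 5.74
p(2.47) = -13.13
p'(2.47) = 11.73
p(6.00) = 8.29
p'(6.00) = -2.10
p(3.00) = -10.11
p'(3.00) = 1.59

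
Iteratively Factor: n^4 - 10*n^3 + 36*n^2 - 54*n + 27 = (n - 1)*(n^3 - 9*n^2 + 27*n - 27) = (n - 3)*(n - 1)*(n^2 - 6*n + 9) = (n - 3)^2*(n - 1)*(n - 3)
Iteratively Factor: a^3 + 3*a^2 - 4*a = (a - 1)*(a^2 + 4*a) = (a - 1)*(a + 4)*(a)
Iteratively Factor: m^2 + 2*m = (m + 2)*(m)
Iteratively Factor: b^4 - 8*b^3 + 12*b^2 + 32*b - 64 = (b + 2)*(b^3 - 10*b^2 + 32*b - 32) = (b - 2)*(b + 2)*(b^2 - 8*b + 16) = (b - 4)*(b - 2)*(b + 2)*(b - 4)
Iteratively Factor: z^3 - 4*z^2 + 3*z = (z - 3)*(z^2 - z) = z*(z - 3)*(z - 1)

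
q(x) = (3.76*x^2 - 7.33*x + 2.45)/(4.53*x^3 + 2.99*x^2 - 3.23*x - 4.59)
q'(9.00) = -0.01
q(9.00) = 0.07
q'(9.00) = -0.01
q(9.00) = 0.07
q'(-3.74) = -0.20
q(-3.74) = -0.44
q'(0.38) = 0.86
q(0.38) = -0.04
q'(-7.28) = -0.03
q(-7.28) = -0.16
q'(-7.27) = -0.03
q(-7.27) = -0.16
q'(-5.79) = -0.06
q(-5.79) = -0.22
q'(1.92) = 0.09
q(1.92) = 0.07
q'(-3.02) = -0.38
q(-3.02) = -0.64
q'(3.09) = 0.00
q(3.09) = 0.11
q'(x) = (7.52*x - 7.33)/(4.53*x^3 + 2.99*x^2 - 3.23*x - 4.59) + (-13.59*x^2 - 5.98*x + 3.23)*(3.76*x^2 - 7.33*x + 2.45)/(4.53*x^3 + 2.99*x^2 - 3.23*x - 4.59)^2 = (-17.0328*x^4 + 66.4098*x^3 - 23.5236*x^2 - 49.1678*x + 41.5582)/(20.5209*x^6 + 27.0894*x^5 - 20.3237*x^4 - 60.9008*x^3 - 17.0153*x^2 + 29.6514*x + 21.0681)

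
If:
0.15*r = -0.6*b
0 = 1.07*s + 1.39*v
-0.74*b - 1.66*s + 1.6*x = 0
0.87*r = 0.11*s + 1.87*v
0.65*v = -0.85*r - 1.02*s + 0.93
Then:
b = -0.46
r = 1.82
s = -1.19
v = 0.92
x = -1.45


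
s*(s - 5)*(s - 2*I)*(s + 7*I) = s^4 - 5*s^3 + 5*I*s^3 + 14*s^2 - 25*I*s^2 - 70*s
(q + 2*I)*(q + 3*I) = q^2 + 5*I*q - 6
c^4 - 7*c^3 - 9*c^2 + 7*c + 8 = (c - 8)*(c - 1)*(c + 1)^2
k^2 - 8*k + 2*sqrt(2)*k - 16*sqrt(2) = (k - 8)*(k + 2*sqrt(2))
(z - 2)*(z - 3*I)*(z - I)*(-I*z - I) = -I*z^4 - 4*z^3 + I*z^3 + 4*z^2 + 5*I*z^2 + 8*z - 3*I*z - 6*I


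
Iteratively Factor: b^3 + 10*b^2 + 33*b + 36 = (b + 3)*(b^2 + 7*b + 12) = (b + 3)*(b + 4)*(b + 3)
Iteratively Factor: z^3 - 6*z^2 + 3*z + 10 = (z - 5)*(z^2 - z - 2) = (z - 5)*(z - 2)*(z + 1)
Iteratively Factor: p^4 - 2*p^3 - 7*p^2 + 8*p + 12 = (p - 3)*(p^3 + p^2 - 4*p - 4) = (p - 3)*(p + 1)*(p^2 - 4) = (p - 3)*(p + 1)*(p + 2)*(p - 2)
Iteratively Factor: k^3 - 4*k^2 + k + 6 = (k + 1)*(k^2 - 5*k + 6) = (k - 3)*(k + 1)*(k - 2)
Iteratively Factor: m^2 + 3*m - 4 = (m - 1)*(m + 4)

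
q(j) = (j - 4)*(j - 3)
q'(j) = 2*j - 7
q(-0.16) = 13.15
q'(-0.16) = -7.32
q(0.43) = 9.17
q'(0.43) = -6.14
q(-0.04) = 12.28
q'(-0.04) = -7.08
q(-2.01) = 30.11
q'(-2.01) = -11.02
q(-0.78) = 18.07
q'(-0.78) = -8.56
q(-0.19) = 13.37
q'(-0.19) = -7.38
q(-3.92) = 54.81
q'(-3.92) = -14.84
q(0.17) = 10.84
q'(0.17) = -6.66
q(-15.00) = 342.00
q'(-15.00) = -37.00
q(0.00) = 12.00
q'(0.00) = -7.00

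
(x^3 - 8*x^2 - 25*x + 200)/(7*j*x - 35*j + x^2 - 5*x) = (x^2 - 3*x - 40)/(7*j + x)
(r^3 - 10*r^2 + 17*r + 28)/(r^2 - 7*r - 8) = (r^2 - 11*r + 28)/(r - 8)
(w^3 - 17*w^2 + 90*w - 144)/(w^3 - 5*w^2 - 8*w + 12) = (w^2 - 11*w + 24)/(w^2 + w - 2)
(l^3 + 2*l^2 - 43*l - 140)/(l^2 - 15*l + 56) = (l^2 + 9*l + 20)/(l - 8)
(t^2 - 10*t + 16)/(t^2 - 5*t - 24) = (t - 2)/(t + 3)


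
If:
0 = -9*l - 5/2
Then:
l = -5/18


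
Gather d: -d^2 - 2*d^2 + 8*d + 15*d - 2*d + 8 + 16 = -3*d^2 + 21*d + 24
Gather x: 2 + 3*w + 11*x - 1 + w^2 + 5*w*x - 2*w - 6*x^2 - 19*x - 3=w^2 + w - 6*x^2 + x*(5*w - 8) - 2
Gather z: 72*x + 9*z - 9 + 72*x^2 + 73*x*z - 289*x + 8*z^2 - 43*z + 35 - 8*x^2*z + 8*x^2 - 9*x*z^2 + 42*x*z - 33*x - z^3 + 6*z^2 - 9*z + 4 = 80*x^2 - 250*x - z^3 + z^2*(14 - 9*x) + z*(-8*x^2 + 115*x - 43) + 30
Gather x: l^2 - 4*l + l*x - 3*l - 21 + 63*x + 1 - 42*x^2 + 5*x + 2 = l^2 - 7*l - 42*x^2 + x*(l + 68) - 18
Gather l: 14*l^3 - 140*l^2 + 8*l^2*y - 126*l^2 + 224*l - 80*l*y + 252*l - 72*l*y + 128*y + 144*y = 14*l^3 + l^2*(8*y - 266) + l*(476 - 152*y) + 272*y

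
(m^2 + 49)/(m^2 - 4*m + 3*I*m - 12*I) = (m^2 + 49)/(m^2 + m*(-4 + 3*I) - 12*I)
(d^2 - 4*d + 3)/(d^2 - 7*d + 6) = (d - 3)/(d - 6)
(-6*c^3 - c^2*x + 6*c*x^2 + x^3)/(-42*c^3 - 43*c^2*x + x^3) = (-c + x)/(-7*c + x)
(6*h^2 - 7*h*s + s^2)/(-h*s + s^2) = (-6*h + s)/s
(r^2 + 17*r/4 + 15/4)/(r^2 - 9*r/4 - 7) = (4*r^2 + 17*r + 15)/(4*r^2 - 9*r - 28)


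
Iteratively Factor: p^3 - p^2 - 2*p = (p + 1)*(p^2 - 2*p) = p*(p + 1)*(p - 2)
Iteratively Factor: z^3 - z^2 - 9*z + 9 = (z - 3)*(z^2 + 2*z - 3) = (z - 3)*(z + 3)*(z - 1)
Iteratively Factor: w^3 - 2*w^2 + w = (w - 1)*(w^2 - w) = w*(w - 1)*(w - 1)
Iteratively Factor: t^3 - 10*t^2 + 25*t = (t - 5)*(t^2 - 5*t) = t*(t - 5)*(t - 5)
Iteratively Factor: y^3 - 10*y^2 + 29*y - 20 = (y - 5)*(y^2 - 5*y + 4) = (y - 5)*(y - 1)*(y - 4)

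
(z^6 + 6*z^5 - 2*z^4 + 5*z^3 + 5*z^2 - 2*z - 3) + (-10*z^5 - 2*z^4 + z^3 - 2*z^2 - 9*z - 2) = z^6 - 4*z^5 - 4*z^4 + 6*z^3 + 3*z^2 - 11*z - 5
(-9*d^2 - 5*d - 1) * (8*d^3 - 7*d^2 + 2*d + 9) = -72*d^5 + 23*d^4 + 9*d^3 - 84*d^2 - 47*d - 9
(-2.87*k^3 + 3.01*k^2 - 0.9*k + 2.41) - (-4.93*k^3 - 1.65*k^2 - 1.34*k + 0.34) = 2.06*k^3 + 4.66*k^2 + 0.44*k + 2.07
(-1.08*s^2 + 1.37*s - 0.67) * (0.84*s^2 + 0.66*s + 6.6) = -0.9072*s^4 + 0.438*s^3 - 6.7866*s^2 + 8.5998*s - 4.422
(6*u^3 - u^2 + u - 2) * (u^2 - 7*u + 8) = 6*u^5 - 43*u^4 + 56*u^3 - 17*u^2 + 22*u - 16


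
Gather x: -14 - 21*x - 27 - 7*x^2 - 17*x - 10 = -7*x^2 - 38*x - 51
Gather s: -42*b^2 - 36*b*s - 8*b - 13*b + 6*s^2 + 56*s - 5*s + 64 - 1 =-42*b^2 - 21*b + 6*s^2 + s*(51 - 36*b) + 63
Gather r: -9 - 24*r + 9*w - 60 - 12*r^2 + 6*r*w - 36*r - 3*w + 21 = -12*r^2 + r*(6*w - 60) + 6*w - 48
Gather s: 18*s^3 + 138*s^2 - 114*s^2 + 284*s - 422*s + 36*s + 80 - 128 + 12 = 18*s^3 + 24*s^2 - 102*s - 36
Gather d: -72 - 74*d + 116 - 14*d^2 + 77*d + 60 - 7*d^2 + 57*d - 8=-21*d^2 + 60*d + 96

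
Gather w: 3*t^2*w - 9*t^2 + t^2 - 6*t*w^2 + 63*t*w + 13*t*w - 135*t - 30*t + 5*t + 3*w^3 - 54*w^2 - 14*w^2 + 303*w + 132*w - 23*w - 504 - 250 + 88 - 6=-8*t^2 - 160*t + 3*w^3 + w^2*(-6*t - 68) + w*(3*t^2 + 76*t + 412) - 672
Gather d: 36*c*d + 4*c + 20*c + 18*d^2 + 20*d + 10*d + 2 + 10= 24*c + 18*d^2 + d*(36*c + 30) + 12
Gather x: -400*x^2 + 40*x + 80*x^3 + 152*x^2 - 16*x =80*x^3 - 248*x^2 + 24*x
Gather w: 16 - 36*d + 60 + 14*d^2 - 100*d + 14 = 14*d^2 - 136*d + 90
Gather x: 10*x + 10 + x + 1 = 11*x + 11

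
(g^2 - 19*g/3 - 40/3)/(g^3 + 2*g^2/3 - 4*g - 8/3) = (3*g^2 - 19*g - 40)/(3*g^3 + 2*g^2 - 12*g - 8)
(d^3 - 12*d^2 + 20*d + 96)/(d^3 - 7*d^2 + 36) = (d - 8)/(d - 3)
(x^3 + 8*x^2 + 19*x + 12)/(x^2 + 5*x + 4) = x + 3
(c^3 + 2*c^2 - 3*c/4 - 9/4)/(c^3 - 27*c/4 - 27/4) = (c - 1)/(c - 3)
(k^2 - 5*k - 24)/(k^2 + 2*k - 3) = (k - 8)/(k - 1)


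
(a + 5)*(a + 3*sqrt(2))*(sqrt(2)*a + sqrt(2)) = sqrt(2)*a^3 + 6*a^2 + 6*sqrt(2)*a^2 + 5*sqrt(2)*a + 36*a + 30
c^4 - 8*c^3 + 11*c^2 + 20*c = c*(c - 5)*(c - 4)*(c + 1)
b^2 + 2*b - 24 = (b - 4)*(b + 6)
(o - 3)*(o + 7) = o^2 + 4*o - 21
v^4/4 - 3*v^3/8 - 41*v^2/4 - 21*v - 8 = (v/4 + 1)*(v - 8)*(v + 1/2)*(v + 2)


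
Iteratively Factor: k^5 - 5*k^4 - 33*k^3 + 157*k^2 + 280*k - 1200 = (k - 5)*(k^4 - 33*k^2 - 8*k + 240) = (k - 5)*(k + 4)*(k^3 - 4*k^2 - 17*k + 60) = (k - 5)^2*(k + 4)*(k^2 + k - 12) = (k - 5)^2*(k - 3)*(k + 4)*(k + 4)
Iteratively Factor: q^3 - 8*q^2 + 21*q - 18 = (q - 3)*(q^2 - 5*q + 6) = (q - 3)*(q - 2)*(q - 3)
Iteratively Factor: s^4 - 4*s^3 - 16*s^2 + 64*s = (s - 4)*(s^3 - 16*s) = s*(s - 4)*(s^2 - 16) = s*(s - 4)*(s + 4)*(s - 4)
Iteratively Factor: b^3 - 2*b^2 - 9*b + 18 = (b + 3)*(b^2 - 5*b + 6) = (b - 2)*(b + 3)*(b - 3)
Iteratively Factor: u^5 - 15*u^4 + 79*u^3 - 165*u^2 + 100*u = (u - 5)*(u^4 - 10*u^3 + 29*u^2 - 20*u) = (u - 5)^2*(u^3 - 5*u^2 + 4*u) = (u - 5)^2*(u - 1)*(u^2 - 4*u) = u*(u - 5)^2*(u - 1)*(u - 4)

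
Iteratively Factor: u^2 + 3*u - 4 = (u - 1)*(u + 4)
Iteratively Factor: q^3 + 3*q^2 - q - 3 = (q + 1)*(q^2 + 2*q - 3) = (q - 1)*(q + 1)*(q + 3)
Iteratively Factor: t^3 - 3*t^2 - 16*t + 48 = (t + 4)*(t^2 - 7*t + 12) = (t - 3)*(t + 4)*(t - 4)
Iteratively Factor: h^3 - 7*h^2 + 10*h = (h)*(h^2 - 7*h + 10) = h*(h - 2)*(h - 5)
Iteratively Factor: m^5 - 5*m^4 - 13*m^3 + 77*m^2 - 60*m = (m - 1)*(m^4 - 4*m^3 - 17*m^2 + 60*m) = m*(m - 1)*(m^3 - 4*m^2 - 17*m + 60) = m*(m - 3)*(m - 1)*(m^2 - m - 20) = m*(m - 5)*(m - 3)*(m - 1)*(m + 4)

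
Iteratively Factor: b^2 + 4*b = (b)*(b + 4)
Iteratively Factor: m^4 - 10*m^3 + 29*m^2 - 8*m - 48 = (m - 3)*(m^3 - 7*m^2 + 8*m + 16) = (m - 3)*(m + 1)*(m^2 - 8*m + 16) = (m - 4)*(m - 3)*(m + 1)*(m - 4)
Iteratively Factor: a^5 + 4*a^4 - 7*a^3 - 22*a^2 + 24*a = (a - 2)*(a^4 + 6*a^3 + 5*a^2 - 12*a) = (a - 2)*(a + 4)*(a^3 + 2*a^2 - 3*a) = (a - 2)*(a + 3)*(a + 4)*(a^2 - a) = a*(a - 2)*(a + 3)*(a + 4)*(a - 1)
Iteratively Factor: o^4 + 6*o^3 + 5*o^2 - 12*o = (o)*(o^3 + 6*o^2 + 5*o - 12) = o*(o - 1)*(o^2 + 7*o + 12) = o*(o - 1)*(o + 4)*(o + 3)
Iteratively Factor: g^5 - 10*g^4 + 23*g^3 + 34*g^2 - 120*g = (g - 4)*(g^4 - 6*g^3 - g^2 + 30*g) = g*(g - 4)*(g^3 - 6*g^2 - g + 30) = g*(g - 4)*(g - 3)*(g^2 - 3*g - 10) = g*(g - 5)*(g - 4)*(g - 3)*(g + 2)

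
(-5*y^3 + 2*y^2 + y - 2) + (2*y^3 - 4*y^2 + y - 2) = -3*y^3 - 2*y^2 + 2*y - 4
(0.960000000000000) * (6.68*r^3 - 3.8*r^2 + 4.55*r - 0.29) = 6.4128*r^3 - 3.648*r^2 + 4.368*r - 0.2784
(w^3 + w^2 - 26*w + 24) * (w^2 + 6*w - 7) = w^5 + 7*w^4 - 27*w^3 - 139*w^2 + 326*w - 168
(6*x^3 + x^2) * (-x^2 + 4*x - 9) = -6*x^5 + 23*x^4 - 50*x^3 - 9*x^2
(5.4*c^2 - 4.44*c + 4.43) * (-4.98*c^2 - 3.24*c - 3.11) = -26.892*c^4 + 4.6152*c^3 - 24.4698*c^2 - 0.544799999999999*c - 13.7773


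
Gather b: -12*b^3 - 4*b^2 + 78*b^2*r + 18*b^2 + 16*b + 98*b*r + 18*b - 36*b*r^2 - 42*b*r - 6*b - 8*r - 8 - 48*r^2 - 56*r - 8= -12*b^3 + b^2*(78*r + 14) + b*(-36*r^2 + 56*r + 28) - 48*r^2 - 64*r - 16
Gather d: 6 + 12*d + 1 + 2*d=14*d + 7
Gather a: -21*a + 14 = 14 - 21*a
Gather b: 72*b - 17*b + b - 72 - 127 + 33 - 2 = 56*b - 168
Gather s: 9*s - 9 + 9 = 9*s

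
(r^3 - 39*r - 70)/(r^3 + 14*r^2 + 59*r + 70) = (r - 7)/(r + 7)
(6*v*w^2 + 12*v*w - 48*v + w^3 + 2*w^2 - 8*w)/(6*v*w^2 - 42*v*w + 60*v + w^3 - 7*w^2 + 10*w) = (w + 4)/(w - 5)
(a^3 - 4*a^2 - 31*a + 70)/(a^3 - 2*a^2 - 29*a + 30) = (a^2 - 9*a + 14)/(a^2 - 7*a + 6)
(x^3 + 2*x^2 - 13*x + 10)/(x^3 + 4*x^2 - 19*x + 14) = (x + 5)/(x + 7)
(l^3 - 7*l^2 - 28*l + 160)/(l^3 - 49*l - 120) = (l - 4)/(l + 3)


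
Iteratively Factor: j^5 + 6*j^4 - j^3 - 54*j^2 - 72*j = (j)*(j^4 + 6*j^3 - j^2 - 54*j - 72) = j*(j - 3)*(j^3 + 9*j^2 + 26*j + 24) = j*(j - 3)*(j + 2)*(j^2 + 7*j + 12) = j*(j - 3)*(j + 2)*(j + 4)*(j + 3)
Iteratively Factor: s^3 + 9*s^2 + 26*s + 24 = (s + 4)*(s^2 + 5*s + 6) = (s + 2)*(s + 4)*(s + 3)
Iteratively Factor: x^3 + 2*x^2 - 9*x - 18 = (x + 2)*(x^2 - 9) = (x + 2)*(x + 3)*(x - 3)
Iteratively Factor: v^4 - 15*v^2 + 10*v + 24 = (v + 4)*(v^3 - 4*v^2 + v + 6) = (v + 1)*(v + 4)*(v^2 - 5*v + 6) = (v - 3)*(v + 1)*(v + 4)*(v - 2)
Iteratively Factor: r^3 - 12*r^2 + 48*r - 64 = (r - 4)*(r^2 - 8*r + 16) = (r - 4)^2*(r - 4)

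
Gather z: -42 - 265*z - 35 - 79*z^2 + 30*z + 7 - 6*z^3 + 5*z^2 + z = -6*z^3 - 74*z^2 - 234*z - 70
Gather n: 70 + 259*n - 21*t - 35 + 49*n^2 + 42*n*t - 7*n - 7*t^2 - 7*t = 49*n^2 + n*(42*t + 252) - 7*t^2 - 28*t + 35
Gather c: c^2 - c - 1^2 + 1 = c^2 - c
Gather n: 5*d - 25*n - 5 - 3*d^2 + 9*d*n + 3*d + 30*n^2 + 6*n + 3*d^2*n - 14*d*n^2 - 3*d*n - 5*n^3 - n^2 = -3*d^2 + 8*d - 5*n^3 + n^2*(29 - 14*d) + n*(3*d^2 + 6*d - 19) - 5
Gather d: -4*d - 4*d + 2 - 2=-8*d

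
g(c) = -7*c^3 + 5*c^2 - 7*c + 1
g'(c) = -21*c^2 + 10*c - 7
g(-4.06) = 580.30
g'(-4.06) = -393.76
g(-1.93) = 83.46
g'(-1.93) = -104.52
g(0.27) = -0.66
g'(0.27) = -5.83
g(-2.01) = 92.11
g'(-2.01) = -111.94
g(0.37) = -1.26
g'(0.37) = -6.17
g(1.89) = -41.63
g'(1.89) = -63.11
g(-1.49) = 45.69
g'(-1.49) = -68.52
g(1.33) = -15.93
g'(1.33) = -30.85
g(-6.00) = 1735.00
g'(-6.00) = -823.00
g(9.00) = -4760.00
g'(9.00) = -1618.00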